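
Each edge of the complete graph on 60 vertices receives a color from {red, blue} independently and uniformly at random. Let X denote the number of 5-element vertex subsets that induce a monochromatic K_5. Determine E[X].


Let X = Σ_S X_S over the C(60, 5) = 5461512 subsets S of size 5, where X_S = 1 if the K_5 on S is monochromatic.
For a fixed S, the K_5 on S has C(5, 2) = 10 edges. P[all 10 edges red] = (1/2)^10, and likewise for blue, so P[monochromatic] = 2·(1/2)^10 = 2^{1 − 10} = 1/512.
Summing: E[X] = C(60, 5) · 2^{1 − 10} = 5461512 · 1/512 = 682689/64.
Numerically: E[X] ≈ 10667.0156.

E[X] = C(60,5)·2^(1−C(5,2)) = 682689/64 ≈ 10667.0156.


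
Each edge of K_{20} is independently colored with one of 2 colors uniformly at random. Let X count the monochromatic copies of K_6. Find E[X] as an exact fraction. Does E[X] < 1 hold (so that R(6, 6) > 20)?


E[X] = C(20, 6) · 2^{1 − 15} = 38760 · 2^{−14} = 38760/16384.
As a reduced fraction: E[X] = 4845/2048 ≈ 2.365723.
Is E[X] < 1? NO.
Since E[X] ≥ 1, the first-moment bound is inconclusive at n = 20; it does NOT by itself certify R(6, 6) > 20.

E[X] = 4845/2048 ≈ 2.365723; E[X] ≥ 1; first-moment method inconclusive here.


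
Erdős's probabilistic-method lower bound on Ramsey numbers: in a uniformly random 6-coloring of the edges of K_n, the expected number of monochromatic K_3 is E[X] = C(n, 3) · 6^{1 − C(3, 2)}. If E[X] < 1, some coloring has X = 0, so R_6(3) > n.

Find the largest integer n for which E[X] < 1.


We need C(n, 3) · 6^{1 − 3} < 1, i.e. C(n, 3) < 6^{3 − 1} = 36.
Check values of n near the boundary:
  n = 6: C(6, 3) = 20; 20 < 36? YES
  n = 7: C(7, 3) = 35; 35 < 36? YES
  n = 8: C(8, 3) = 56; 56 < 36? NO
  n = 9: C(9, 3) = 84; 84 < 36? NO
  n = 10: C(10, 3) = 120; 120 < 36? NO
The largest n with C(n, 3) < 36 is n = 7 (where E[X] = 35/36 ≈ 0.9722222). Hence R_6(3) > 7, i.e. R_6(3) ≥ 8.

Largest n = 7; hence R_6(3) > 7.


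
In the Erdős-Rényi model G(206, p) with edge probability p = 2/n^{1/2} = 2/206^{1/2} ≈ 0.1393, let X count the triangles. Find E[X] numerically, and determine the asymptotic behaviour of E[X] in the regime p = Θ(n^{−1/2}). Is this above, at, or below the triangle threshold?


Number of potential triangles: C(206, 3) = 1435820.
Each occurs with probability p³ ≈ (0.1393)³ ≈ 2.705759e-03.
By linearity: E[X] = C(206, 3)·p³ ≈ 1435820 · 2.705759e-03 ≈ 3884.9833.
Since α = 1/2 < 1, p = c/n^{1/2} ≫ 1/n is above the triangle threshold p ~ 1/n. Asymptotically E[X] ~ (c³/6)·n^{3(1−α)} = (2³/6)·n^{1.5} → ∞; triangles are abundant w.h.p.

E[X] ≈ 3884.9833; in regime p = Θ(1/n^{1/2}) E[X] diverges (above the triangle threshold p ~ 1/n).


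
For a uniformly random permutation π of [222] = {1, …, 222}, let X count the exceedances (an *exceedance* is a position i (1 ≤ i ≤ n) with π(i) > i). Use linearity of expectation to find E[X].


Write X = Σ_{i=1}^{222} X_i, where X_i = 1_{π(i) > i}.
For each fixed i, π(i) is uniform over {1, …, 222} (marginal of a uniform permutation), so P[π(i) > i] = (n − i)/n. Summing: Σ_{i=1}^{222} (n − i)/n = (0 + 1 + … + 221)/222 = 222(222 − 1)/(2·222) = (222 − 1)/2.
Hence E[X] = Σ_{i=1}^{222} (222 − i)/222 = 221/2 ≈ 110.50000.

E[X] = 221/2 = 110.50000.


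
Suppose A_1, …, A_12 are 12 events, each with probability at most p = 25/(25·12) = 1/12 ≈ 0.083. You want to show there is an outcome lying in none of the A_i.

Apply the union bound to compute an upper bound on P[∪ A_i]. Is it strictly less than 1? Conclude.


Union bound: P[∪_{i=1}^{12} A_i] ≤ Σ_i P[A_i] ≤ 12·p = 12·(1/12) = 1.
Numerically: 1 ≈ 1.000.
Is 1 < 1? NO.
Since the bound 1 is ≥ 1, the union bound is uninformative here; it does NOT by itself certify existence.

12·p = 1 ≈ 1.000; existence NOT certified by the union bound.


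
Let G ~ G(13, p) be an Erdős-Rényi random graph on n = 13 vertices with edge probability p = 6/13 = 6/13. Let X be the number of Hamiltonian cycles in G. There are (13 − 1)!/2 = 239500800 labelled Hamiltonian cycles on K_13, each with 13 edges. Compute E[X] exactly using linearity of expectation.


K_13 has (13 − 1)!/2 = 239500800 labelled Hamiltonian cycles.
For each such Hamiltonian cycle H, let X_H = 1 if all 13 edges of H are present in G. Then P[X_H = 1] = p^{13} = (6/13)^{13} = 13060694016/302875106592253.
By linearity: E[X] = Σ_H E[X_H] = 239500800 · p^{13} = 239500800 · 13060694016/302875106592253 = 3128046665387212800/302875106592253.
Numerically: E[X] ≈ 1.03e+04.

E[X] = 239500800 · (6/13)^{13} = 3128046665387212800/302875106592253 ≈ 1.03e+04.


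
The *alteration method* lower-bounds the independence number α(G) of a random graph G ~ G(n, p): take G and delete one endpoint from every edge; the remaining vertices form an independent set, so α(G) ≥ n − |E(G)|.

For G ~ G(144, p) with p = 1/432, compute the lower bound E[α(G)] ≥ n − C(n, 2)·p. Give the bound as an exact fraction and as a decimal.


E[|E(G)|] = C(144, 2)·p = 10296 · (1/432) = 143/6.
E[α(G)] ≥ n − E[|E(G)|] = 144 − 143/6 = 721/6.
Numerically: ≈ 120.167.
(This is only a lower bound; the true E[α(G)] may be larger.)

E[α(G)] ≥ 721/6 ≈ 120.167.


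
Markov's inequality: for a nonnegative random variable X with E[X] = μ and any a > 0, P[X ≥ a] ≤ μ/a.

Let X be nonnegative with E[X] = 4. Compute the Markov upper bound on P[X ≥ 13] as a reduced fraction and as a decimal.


μ = E[X] = 4, a = 13.
Markov: P[X ≥ 13] ≤ μ/a = (4)/13 = 4/13.
Numerically: ≈ 0.3077.
(Since a = 13 > μ = 4.0000, the bound 4/13 is < 1 and informative.)

P[X ≥ 13] ≤ 4/13 ≈ 0.3077.


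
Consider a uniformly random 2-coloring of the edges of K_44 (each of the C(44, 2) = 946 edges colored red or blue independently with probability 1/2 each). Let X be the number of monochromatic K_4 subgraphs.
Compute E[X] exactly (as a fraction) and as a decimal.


Let X = Σ_S X_S over the C(44, 4) = 135751 subsets S of size 4, where X_S = 1 if the K_4 on S is monochromatic.
For a fixed S, the K_4 on S has C(4, 2) = 6 edges. P[all 6 edges red] = (1/2)^6, and likewise for blue, so P[monochromatic] = 2·(1/2)^6 = 2^{1 − 6} = 1/32.
By linearity: E[X] = C(44, 4) · 2^{1 − 6} = 135751 · 1/32 = 135751/32.
Numerically: E[X] ≈ 4242.2188.

E[X] = C(44,4)·2^(1−C(4,2)) = 135751/32 ≈ 4242.2188.


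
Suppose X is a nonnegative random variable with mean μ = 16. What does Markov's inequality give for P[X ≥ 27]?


μ = E[X] = 16, a = 27.
Markov: P[X ≥ 27] ≤ μ/a = (16)/27 = 16/27.
Numerically: ≈ 0.5926.
(Since a = 27 > μ = 16.0000, the bound 16/27 is < 1 and informative.)

P[X ≥ 27] ≤ 16/27 ≈ 0.5926.


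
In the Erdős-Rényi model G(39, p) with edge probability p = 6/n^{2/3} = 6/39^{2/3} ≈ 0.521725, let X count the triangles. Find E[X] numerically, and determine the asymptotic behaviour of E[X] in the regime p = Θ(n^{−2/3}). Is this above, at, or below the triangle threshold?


Number of potential triangles: C(39, 3) = 9139.
Each occurs with probability p³ ≈ (0.521725)³ ≈ 1.42011834e-01.
By linearity: E[X] = C(39, 3)·p³ ≈ 9139 · 1.42011834e-01 ≈ 1297.846154.
Since α = 2/3 < 1, p = c/n^{2/3} ≫ 1/n is above the triangle threshold p ~ 1/n. Asymptotically E[X] ~ (c³/6)·n^{3(1−α)} = (6³/6)·n^{1} → ∞; triangles are abundant w.h.p.

E[X] ≈ 1297.846154; in regime p = Θ(1/n^{2/3}) E[X] diverges (above the triangle threshold p ~ 1/n).


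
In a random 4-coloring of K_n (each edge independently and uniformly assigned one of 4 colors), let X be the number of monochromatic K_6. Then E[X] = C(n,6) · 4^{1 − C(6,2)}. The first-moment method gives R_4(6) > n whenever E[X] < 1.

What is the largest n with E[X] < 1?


We need C(n, 6) · 4^{1 − 15} < 1, i.e. C(n, 6) < 4^{15 − 1} = 268435456.
Check values of n near the boundary:
  n = 75: C(75, 6) = 201359550; 201359550 < 268435456? YES
  n = 76: C(76, 6) = 218618940; 218618940 < 268435456? YES
  n = 77: C(77, 6) = 237093780; 237093780 < 268435456? YES
  n = 78: C(78, 6) = 256851595; 256851595 < 268435456? YES
  n = 79: C(79, 6) = 277962685; 277962685 < 268435456? NO
  n = 80: C(80, 6) = 300500200; 300500200 < 268435456? NO
The largest n with C(n, 6) < 268435456 is n = 78 (where E[X] = 256851595/268435456 ≈ 0.9568). Hence R_4(6) > 78, i.e. R_4(6) ≥ 79.

Largest n = 78; hence R_4(6) > 78.


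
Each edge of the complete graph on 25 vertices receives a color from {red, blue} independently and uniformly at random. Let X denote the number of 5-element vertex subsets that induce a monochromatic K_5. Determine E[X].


Let X = Σ_S X_S over the C(25, 5) = 53130 subsets S of size 5, where X_S = 1 if the K_5 on S is monochromatic.
For a fixed S, the K_5 on S has C(5, 2) = 10 edges. P[all 10 edges red] = (1/2)^10, and likewise for blue, so P[monochromatic] = 2·(1/2)^10 = 2^{1 − 10} = 1/512.
Summing: E[X] = C(25, 5) · 2^{1 − 10} = 53130 · 1/512 = 26565/256.
Numerically: E[X] ≈ 103.7695.

E[X] = C(25,5)·2^(1−C(5,2)) = 26565/256 ≈ 103.7695.


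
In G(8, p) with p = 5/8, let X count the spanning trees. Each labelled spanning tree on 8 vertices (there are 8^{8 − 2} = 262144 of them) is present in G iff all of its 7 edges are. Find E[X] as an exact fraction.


K_8 has 8^{8 − 2} = 262144 labelled spanning trees.
For each such spanning tree H, let X_H = 1 if all 7 edges of H are present in G. Then P[X_H = 1] = p^{7} = (5/8)^{7} = 78125/2097152.
Summing the indicators: E[X] = Σ_H E[X_H] = 262144 · p^{7} = 262144 · 78125/2097152 = 78125/8.
Numerically: E[X] ≈ 9766.

E[X] = 262144 · (5/8)^{7} = 78125/8 ≈ 9766.


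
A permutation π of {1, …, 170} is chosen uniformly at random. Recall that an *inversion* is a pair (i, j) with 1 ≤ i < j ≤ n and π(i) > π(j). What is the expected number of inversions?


Write X = Σ X_I over the C(170, 2) = 14365 pairs i < j, with X_I the indicator of one inversion.
There are 14365 indicators.
For each fixed pair i < j, the values π(i) and π(j) are two distinct elements of {1, …, 170} in uniformly random order; by symmetry P[π(i) > π(j)] = 1/2.
By linearity: E[X] = 14365 · (1/2) = C(170, 2) · (1/2) = 14365/2 = 14365/2 ≈ 7182.500000.

E[X] = 14365/2 = 7182.500000.


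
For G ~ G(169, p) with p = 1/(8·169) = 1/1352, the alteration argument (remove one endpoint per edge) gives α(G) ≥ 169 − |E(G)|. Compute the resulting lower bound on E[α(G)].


E[|E(G)|] = C(169, 2)·p = 14196 · (1/1352) = 21/2.
E[α(G)] ≥ n − E[|E(G)|] = 169 − 21/2 = 317/2.
Numerically: ≈ 158.500000.
(This is only a lower bound; the true E[α(G)] may be larger.)

E[α(G)] ≥ 317/2 ≈ 158.500000.


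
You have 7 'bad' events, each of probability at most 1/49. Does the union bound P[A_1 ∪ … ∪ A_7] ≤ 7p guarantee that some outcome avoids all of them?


Union bound: P[∪_{i=1}^{7} A_i] ≤ Σ_i P[A_i] ≤ 7·p = 7·(1/49) = 1/7.
Numerically: 1/7 ≈ 0.143.
Is 1/7 < 1? YES.
Since P[∪ A_i] ≤ 1/7 < 1, the complement has P[∩ A_i^c] ≥ 1 − 1/7 = 6/7 > 0, so some outcome avoids every A_i.

7·p = 1/7 ≈ 0.143; existence CERTIFIED by the union bound.


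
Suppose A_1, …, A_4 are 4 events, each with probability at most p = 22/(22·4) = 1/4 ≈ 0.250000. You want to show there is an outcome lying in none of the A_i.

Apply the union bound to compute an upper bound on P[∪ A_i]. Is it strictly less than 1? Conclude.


Union bound: P[∪_{i=1}^{4} A_i] ≤ Σ_i P[A_i] ≤ 4·p = 4·(1/4) = 1.
Numerically: 1 ≈ 1.000000.
Is 1 < 1? NO.
Since the bound 1 is ≥ 1, the union bound is uninformative here; it does NOT by itself certify existence.

4·p = 1 ≈ 1.000000; existence NOT certified by the union bound.


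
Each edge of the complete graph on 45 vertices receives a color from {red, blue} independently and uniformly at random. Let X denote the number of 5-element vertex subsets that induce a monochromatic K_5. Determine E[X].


Let X = Σ_S X_S over the C(45, 5) = 1221759 subsets S of size 5, where X_S = 1 if the K_5 on S is monochromatic.
For a fixed S, the K_5 on S has C(5, 2) = 10 edges. P[all 10 edges red] = (1/2)^10, and likewise for blue, so P[monochromatic] = 2·(1/2)^10 = 2^{1 − 10} = 1/512.
By linearity of expectation: E[X] = C(45, 5) · 2^{1 − 10} = 1221759 · 1/512 = 1221759/512.
Numerically: E[X] ≈ 2386.2480.

E[X] = C(45,5)·2^(1−C(5,2)) = 1221759/512 ≈ 2386.2480.


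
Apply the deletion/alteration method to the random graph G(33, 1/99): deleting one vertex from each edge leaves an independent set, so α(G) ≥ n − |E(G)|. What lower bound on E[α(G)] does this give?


E[|E(G)|] = C(33, 2)·p = 528 · (1/99) = 16/3.
E[α(G)] ≥ n − E[|E(G)|] = 33 − 16/3 = 83/3.
Numerically: ≈ 27.666667.
(This is only a lower bound; the true E[α(G)] may be larger.)

E[α(G)] ≥ 83/3 ≈ 27.666667.


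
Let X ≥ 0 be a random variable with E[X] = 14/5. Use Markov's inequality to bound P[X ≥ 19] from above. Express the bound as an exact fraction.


μ = E[X] = 14/5, a = 19.
Markov: P[X ≥ 19] ≤ μ/a = (14/5)/19 = 14/95.
Numerically: ≈ 0.147.
(Since a = 19 > μ = 2.800, the bound 14/95 is < 1 and informative.)

P[X ≥ 19] ≤ 14/95 ≈ 0.147.


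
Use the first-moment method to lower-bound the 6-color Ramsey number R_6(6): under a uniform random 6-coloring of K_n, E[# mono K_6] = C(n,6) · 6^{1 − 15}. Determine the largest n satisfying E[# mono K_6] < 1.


We need C(n, 6) · 6^{1 − 15} < 1, i.e. C(n, 6) < 6^{15 − 1} = 78364164096.
Check values of n near the boundary:
  n = 196: C(196, 6) = 72887293024; 72887293024 < 78364164096? YES
  n = 197: C(197, 6) = 75176946208; 75176946208 < 78364164096? YES
  n = 198: C(198, 6) = 77526225777; 77526225777 < 78364164096? YES
  n = 199: C(199, 6) = 79936367511; 79936367511 < 78364164096? NO
The largest n with C(n, 6) < 78364164096 is n = 198 (where E[X] = 25842075259/26121388032 ≈ 0.9893071). Hence R_6(6) > 198, i.e. R_6(6) ≥ 199.

Largest n = 198; hence R_6(6) > 198.


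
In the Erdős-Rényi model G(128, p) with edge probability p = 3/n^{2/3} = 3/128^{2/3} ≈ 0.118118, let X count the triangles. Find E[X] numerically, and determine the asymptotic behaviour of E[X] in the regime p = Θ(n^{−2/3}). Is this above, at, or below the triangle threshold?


Number of potential triangles: C(128, 3) = 341376.
Each occurs with probability p³ ≈ (0.118118)³ ≈ 1.64794922e-03.
By linearity: E[X] = C(128, 3)·p³ ≈ 341376 · 1.64794922e-03 ≈ 562.570313.
Since α = 2/3 < 1, p = c/n^{2/3} ≫ 1/n is above the triangle threshold p ~ 1/n. Asymptotically E[X] ~ (c³/6)·n^{3(1−α)} = (3³/6)·n^{1} → ∞; triangles are abundant w.h.p.

E[X] ≈ 562.570313; in regime p = Θ(1/n^{2/3}) E[X] diverges (above the triangle threshold p ~ 1/n).


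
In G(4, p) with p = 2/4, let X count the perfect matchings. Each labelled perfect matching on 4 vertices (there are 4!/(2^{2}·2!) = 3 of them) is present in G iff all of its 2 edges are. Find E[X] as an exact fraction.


K_4 has 4!/(2^{2}·2!) = 3 labelled perfect matchings.
For each such perfect matching H, let X_H = 1 if all 2 edges of H are present in G. Then P[X_H = 1] = p^{2} = (1/2)^{2} = 1/4.
By linearity of expectation: E[X] = Σ_H E[X_H] = 3 · p^{2} = 3 · 1/4 = 3/4.
Numerically: E[X] ≈ 0.75.

E[X] = 3 · (1/2)^{2} = 3/4 ≈ 0.75.


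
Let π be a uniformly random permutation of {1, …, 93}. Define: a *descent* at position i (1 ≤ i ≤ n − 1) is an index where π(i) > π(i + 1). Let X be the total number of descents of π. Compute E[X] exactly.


Write X = Σ X_I over i = 1, …, 92, with X_I the indicator of one descent.
There are 92 indicators.
For each fixed i, the pair (π(i), π(i+1)) is a uniformly random ordered pair of distinct values from {1, …, 93}; by symmetry P[π(i) > π(i+1)] = 1/2.
By linearity: E[X] = 92 · (1/2) = (93 − 1) · (1/2) = 46 ≈ 46.00000.

E[X] = 46 = 46.00000.


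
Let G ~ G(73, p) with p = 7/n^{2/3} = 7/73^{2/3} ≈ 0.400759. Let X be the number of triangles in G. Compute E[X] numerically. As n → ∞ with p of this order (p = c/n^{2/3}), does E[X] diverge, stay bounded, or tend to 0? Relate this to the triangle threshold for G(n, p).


Number of potential triangles: C(73, 3) = 62196.
Each occurs with probability p³ ≈ (0.400759)³ ≈ 6.43647964e-02.
By linearity: E[X] = C(73, 3)·p³ ≈ 62196 · 6.43647964e-02 ≈ 4003.232877.
Since α = 2/3 < 1, p = c/n^{2/3} ≫ 1/n is above the triangle threshold p ~ 1/n. Asymptotically E[X] ~ (c³/6)·n^{3(1−α)} = (7³/6)·n^{1} → ∞; triangles are abundant w.h.p.

E[X] ≈ 4003.232877; in regime p = Θ(1/n^{2/3}) E[X] diverges (above the triangle threshold p ~ 1/n).


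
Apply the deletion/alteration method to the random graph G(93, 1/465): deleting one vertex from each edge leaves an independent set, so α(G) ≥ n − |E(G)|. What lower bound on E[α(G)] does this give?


E[|E(G)|] = C(93, 2)·p = 4278 · (1/465) = 46/5.
E[α(G)] ≥ n − E[|E(G)|] = 93 − 46/5 = 419/5.
Numerically: ≈ 83.800.
(This is only a lower bound; the true E[α(G)] may be larger.)

E[α(G)] ≥ 419/5 ≈ 83.800.


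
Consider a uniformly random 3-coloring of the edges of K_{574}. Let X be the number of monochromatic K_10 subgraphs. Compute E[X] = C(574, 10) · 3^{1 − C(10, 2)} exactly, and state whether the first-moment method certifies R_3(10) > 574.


E[X] = C(574, 10) · 3^{1 − 45} = 988824035203816502691 · 3^{−44} = 988824035203816502691/984770902183611232881.
As a reduced fraction: E[X] = 109869337244868500299/109418989131512359209 ≈ 1.004.
Is E[X] < 1? NO.
Since E[X] ≥ 1, the first-moment bound is inconclusive at n = 574; it does NOT by itself certify R_3(10) > 574.

E[X] = 109869337244868500299/109418989131512359209 ≈ 1.004; E[X] ≥ 1; first-moment method inconclusive here.


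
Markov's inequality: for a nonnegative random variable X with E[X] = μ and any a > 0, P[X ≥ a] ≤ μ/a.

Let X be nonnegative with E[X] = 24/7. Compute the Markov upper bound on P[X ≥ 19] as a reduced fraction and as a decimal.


μ = E[X] = 24/7, a = 19.
Markov: P[X ≥ 19] ≤ μ/a = (24/7)/19 = 24/133.
Numerically: ≈ 0.18045.
(Since a = 19 > μ = 3.42857, the bound 24/133 is < 1 and informative.)

P[X ≥ 19] ≤ 24/133 ≈ 0.18045.


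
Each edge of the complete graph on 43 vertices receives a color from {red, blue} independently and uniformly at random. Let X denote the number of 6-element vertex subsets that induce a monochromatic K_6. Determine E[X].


Let X = Σ_S X_S over the C(43, 6) = 6096454 subsets S of size 6, where X_S = 1 if the K_6 on S is monochromatic.
For a fixed S, the K_6 on S has C(6, 2) = 15 edges. P[all 15 edges red] = (1/2)^15, and likewise for blue, so P[monochromatic] = 2·(1/2)^15 = 2^{1 − 15} = 1/16384.
By linearity: E[X] = C(43, 6) · 2^{1 − 15} = 6096454 · 1/16384 = 3048227/8192.
Numerically: E[X] ≈ 372.098022.

E[X] = C(43,6)·2^(1−C(6,2)) = 3048227/8192 ≈ 372.098022.


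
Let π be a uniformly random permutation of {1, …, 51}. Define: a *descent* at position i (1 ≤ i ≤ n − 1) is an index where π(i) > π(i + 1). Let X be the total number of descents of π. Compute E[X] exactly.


Write X = Σ X_I over i = 1, …, 50, with X_I the indicator of one descent.
There are 50 indicators.
For each fixed i, the pair (π(i), π(i+1)) is a uniformly random ordered pair of distinct values from {1, …, 51}; by symmetry P[π(i) > π(i+1)] = 1/2.
By linearity: E[X] = 50 · (1/2) = (51 − 1) · (1/2) = 25 ≈ 25.000000.

E[X] = 25 = 25.000000.


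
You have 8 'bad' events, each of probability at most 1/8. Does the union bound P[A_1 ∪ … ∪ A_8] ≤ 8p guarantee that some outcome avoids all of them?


Union bound: P[∪_{i=1}^{8} A_i] ≤ Σ_i P[A_i] ≤ 8·p = 8·(1/8) = 1.
Numerically: 1 ≈ 1.0000.
Is 1 < 1? NO.
Since the bound 1 is ≥ 1, the union bound is uninformative here; it does NOT by itself certify existence.

8·p = 1 ≈ 1.0000; existence NOT certified by the union bound.


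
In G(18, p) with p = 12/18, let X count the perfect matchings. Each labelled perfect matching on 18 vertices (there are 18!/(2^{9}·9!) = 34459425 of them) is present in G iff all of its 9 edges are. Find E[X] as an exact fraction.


K_18 has 18!/(2^{9}·9!) = 34459425 labelled perfect matchings.
For each such perfect matching H, let X_H = 1 if all 9 edges of H are present in G. Then P[X_H = 1] = p^{9} = (2/3)^{9} = 512/19683.
Summing the indicators: E[X] = Σ_H E[X_H] = 34459425 · p^{9} = 34459425 · 512/19683 = 217817600/243.
Numerically: E[X] ≈ 896369.

E[X] = 34459425 · (2/3)^{9} = 217817600/243 ≈ 896369.


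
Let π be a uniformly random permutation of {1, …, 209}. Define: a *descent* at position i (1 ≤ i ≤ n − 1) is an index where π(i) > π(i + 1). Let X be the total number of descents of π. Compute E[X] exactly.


Write X = Σ X_I over i = 1, …, 208, with X_I the indicator of one descent.
There are 208 indicators.
For each fixed i, the pair (π(i), π(i+1)) is a uniformly random ordered pair of distinct values from {1, …, 209}; by symmetry P[π(i) > π(i+1)] = 1/2.
By linearity: E[X] = 208 · (1/2) = (209 − 1) · (1/2) = 104 ≈ 104.0000.

E[X] = 104 = 104.0000.


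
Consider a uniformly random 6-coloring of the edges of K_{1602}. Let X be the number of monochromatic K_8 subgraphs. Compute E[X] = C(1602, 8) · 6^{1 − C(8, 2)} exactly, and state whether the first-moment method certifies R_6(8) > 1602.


E[X] = C(1602, 8) · 6^{1 − 28} = 1057248389245018627800 · 6^{−27} = 1057248389245018627800/1023490369077469249536.
As a reduced fraction: E[X] = 14684005406180814275/14215144014964850688 ≈ 1.033.
Is E[X] < 1? NO.
Since E[X] ≥ 1, the first-moment bound is inconclusive at n = 1602; it does NOT by itself certify R_6(8) > 1602.

E[X] = 14684005406180814275/14215144014964850688 ≈ 1.033; E[X] ≥ 1; first-moment method inconclusive here.


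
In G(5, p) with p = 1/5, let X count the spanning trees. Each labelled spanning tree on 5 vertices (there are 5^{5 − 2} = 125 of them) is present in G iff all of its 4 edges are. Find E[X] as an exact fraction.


K_5 has 5^{5 − 2} = 125 labelled spanning trees.
For each such spanning tree H, let X_H = 1 if all 4 edges of H are present in G. Then P[X_H = 1] = p^{4} = (1/5)^{4} = 1/625.
By linearity of expectation: E[X] = Σ_H E[X_H] = 125 · p^{4} = 125 · 1/625 = 1/5.
Numerically: E[X] ≈ 0.2.

E[X] = 125 · (1/5)^{4} = 1/5 ≈ 0.2.


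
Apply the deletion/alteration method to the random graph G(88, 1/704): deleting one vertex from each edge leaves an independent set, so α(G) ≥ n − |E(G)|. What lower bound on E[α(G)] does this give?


E[|E(G)|] = C(88, 2)·p = 3828 · (1/704) = 87/16.
E[α(G)] ≥ n − E[|E(G)|] = 88 − 87/16 = 1321/16.
Numerically: ≈ 82.5625.
(This is only a lower bound; the true E[α(G)] may be larger.)

E[α(G)] ≥ 1321/16 ≈ 82.5625.


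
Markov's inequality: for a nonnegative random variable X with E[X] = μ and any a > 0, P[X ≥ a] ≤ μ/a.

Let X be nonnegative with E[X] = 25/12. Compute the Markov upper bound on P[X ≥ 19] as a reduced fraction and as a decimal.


μ = E[X] = 25/12, a = 19.
Markov: P[X ≥ 19] ≤ μ/a = (25/12)/19 = 25/228.
Numerically: ≈ 0.1096.
(Since a = 19 > μ = 2.0833, the bound 25/228 is < 1 and informative.)

P[X ≥ 19] ≤ 25/228 ≈ 0.1096.


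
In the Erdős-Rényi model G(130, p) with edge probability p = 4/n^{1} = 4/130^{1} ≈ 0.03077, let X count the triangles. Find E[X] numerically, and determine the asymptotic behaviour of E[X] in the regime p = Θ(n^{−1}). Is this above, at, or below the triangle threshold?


Number of potential triangles: C(130, 3) = 357760.
Each occurs with probability p³ ≈ (0.03077)³ ≈ 2.913063e-05.
By linearity: E[X] = C(130, 3)·p³ ≈ 357760 · 2.913063e-05 ≈ 10.4218.
Here α = 1, so p = 4/n is exactly at the triangle threshold p ~ 1/n. Asymptotically E[X] → c³/6 = 4³/6 = 32/3 ≈ 10.6667, a bounded constant. In this regime the triangle count is asymptotically Poisson(c³/6).

E[X] ≈ 10.4218; in regime p = Θ(1/n^{1}) E[X] stays bounded (at the triangle threshold p ~ 1/n).


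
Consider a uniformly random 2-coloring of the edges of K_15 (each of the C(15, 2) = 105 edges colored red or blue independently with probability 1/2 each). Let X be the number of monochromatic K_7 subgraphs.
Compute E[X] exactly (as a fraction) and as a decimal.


Let X = Σ_S X_S over the C(15, 7) = 6435 subsets S of size 7, where X_S = 1 if the K_7 on S is monochromatic.
For a fixed S, the K_7 on S has C(7, 2) = 21 edges. P[all 21 edges red] = (1/2)^21, and likewise for blue, so P[monochromatic] = 2·(1/2)^21 = 2^{1 − 21} = 1/1048576.
Summing: E[X] = C(15, 7) · 2^{1 − 21} = 6435 · 1/1048576 = 6435/1048576.
Numerically: E[X] ≈ 0.006.

E[X] = C(15,7)·2^(1−C(7,2)) = 6435/1048576 ≈ 0.006.


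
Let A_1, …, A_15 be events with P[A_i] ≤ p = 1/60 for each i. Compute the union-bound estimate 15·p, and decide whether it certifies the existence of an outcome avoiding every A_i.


Union bound: P[∪_{i=1}^{15} A_i] ≤ Σ_i P[A_i] ≤ 15·p = 15·(1/60) = 1/4.
Numerically: 1/4 ≈ 0.250.
Is 1/4 < 1? YES.
Since P[∪ A_i] ≤ 1/4 < 1, the complement has P[∩ A_i^c] ≥ 1 − 1/4 = 3/4 > 0, so some outcome avoids every A_i.

15·p = 1/4 ≈ 0.250; existence CERTIFIED by the union bound.


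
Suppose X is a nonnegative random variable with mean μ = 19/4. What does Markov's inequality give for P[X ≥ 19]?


μ = E[X] = 19/4, a = 19.
Markov: P[X ≥ 19] ≤ μ/a = (19/4)/19 = 1/4.
Numerically: ≈ 0.250000.
(Since a = 19 > μ = 4.750000, the bound 1/4 is < 1 and informative.)

P[X ≥ 19] ≤ 1/4 ≈ 0.250000.


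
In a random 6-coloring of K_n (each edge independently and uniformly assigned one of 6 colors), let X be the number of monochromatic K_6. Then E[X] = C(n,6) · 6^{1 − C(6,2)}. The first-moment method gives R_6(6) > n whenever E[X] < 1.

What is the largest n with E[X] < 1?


We need C(n, 6) · 6^{1 − 15} < 1, i.e. C(n, 6) < 6^{15 − 1} = 78364164096.
Check values of n near the boundary:
  n = 196: C(196, 6) = 72887293024; 72887293024 < 78364164096? YES
  n = 197: C(197, 6) = 75176946208; 75176946208 < 78364164096? YES
  n = 198: C(198, 6) = 77526225777; 77526225777 < 78364164096? YES
  n = 199: C(199, 6) = 79936367511; 79936367511 < 78364164096? NO
The largest n with C(n, 6) < 78364164096 is n = 198 (where E[X] = 25842075259/26121388032 ≈ 0.989307). Hence R_6(6) > 198, i.e. R_6(6) ≥ 199.

Largest n = 198; hence R_6(6) > 198.


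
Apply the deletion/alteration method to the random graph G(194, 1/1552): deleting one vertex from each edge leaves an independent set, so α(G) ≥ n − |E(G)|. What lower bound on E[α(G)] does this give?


E[|E(G)|] = C(194, 2)·p = 18721 · (1/1552) = 193/16.
E[α(G)] ≥ n − E[|E(G)|] = 194 − 193/16 = 2911/16.
Numerically: ≈ 181.9375.
(This is only a lower bound; the true E[α(G)] may be larger.)

E[α(G)] ≥ 2911/16 ≈ 181.9375.


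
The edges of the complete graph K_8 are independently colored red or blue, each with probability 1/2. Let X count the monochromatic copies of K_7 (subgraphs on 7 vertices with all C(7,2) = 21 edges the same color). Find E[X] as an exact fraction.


Let X = Σ_S X_S over the C(8, 7) = 8 subsets S of size 7, where X_S = 1 if the K_7 on S is monochromatic.
For a fixed S, the K_7 on S has C(7, 2) = 21 edges. P[all 21 edges red] = (1/2)^21, and likewise for blue, so P[monochromatic] = 2·(1/2)^21 = 2^{1 − 21} = 1/1048576.
By linearity: E[X] = C(8, 7) · 2^{1 − 21} = 8 · 1/1048576 = 1/131072.
Numerically: E[X] ≈ 0.000.

E[X] = C(8,7)·2^(1−C(7,2)) = 1/131072 ≈ 0.000.


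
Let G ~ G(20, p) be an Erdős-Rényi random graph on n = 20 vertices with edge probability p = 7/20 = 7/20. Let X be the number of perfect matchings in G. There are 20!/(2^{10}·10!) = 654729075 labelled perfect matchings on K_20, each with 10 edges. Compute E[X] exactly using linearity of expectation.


K_20 has 20!/(2^{10}·10!) = 654729075 labelled perfect matchings.
For each such perfect matching H, let X_H = 1 if all 10 edges of H are present in G. Then P[X_H = 1] = p^{10} = (7/20)^{10} = 282475249/10240000000000.
By linearity: E[X] = Σ_H E[X_H] = 654729075 · p^{10} = 654729075 · 282475249/10240000000000 = 7397790339526587/409600000000.
Numerically: E[X] ≈ 1.806e+04.

E[X] = 654729075 · (7/20)^{10} = 7397790339526587/409600000000 ≈ 1.806e+04.


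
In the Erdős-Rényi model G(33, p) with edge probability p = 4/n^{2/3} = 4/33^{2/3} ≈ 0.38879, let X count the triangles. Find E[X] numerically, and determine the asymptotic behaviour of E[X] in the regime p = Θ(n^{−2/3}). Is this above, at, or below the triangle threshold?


Number of potential triangles: C(33, 3) = 5456.
Each occurs with probability p³ ≈ (0.38879)³ ≈ 5.8769513e-02.
By linearity: E[X] = C(33, 3)·p³ ≈ 5456 · 5.8769513e-02 ≈ 320.64646.
Since α = 2/3 < 1, p = c/n^{2/3} ≫ 1/n is above the triangle threshold p ~ 1/n. Asymptotically E[X] ~ (c³/6)·n^{3(1−α)} = (4³/6)·n^{1} → ∞; triangles are abundant w.h.p.

E[X] ≈ 320.64646; in regime p = Θ(1/n^{2/3}) E[X] diverges (above the triangle threshold p ~ 1/n).


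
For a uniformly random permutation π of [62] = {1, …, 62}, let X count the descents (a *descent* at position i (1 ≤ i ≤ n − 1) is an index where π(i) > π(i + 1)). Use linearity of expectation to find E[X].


Write X = Σ X_I over i = 1, …, 61, with X_I the indicator of one descent.
There are 61 indicators.
For each fixed i, the pair (π(i), π(i+1)) is a uniformly random ordered pair of distinct values from {1, …, 62}; by symmetry P[π(i) > π(i+1)] = 1/2.
By linearity: E[X] = 61 · (1/2) = (62 − 1) · (1/2) = 61/2 ≈ 30.500.

E[X] = 61/2 = 30.500.


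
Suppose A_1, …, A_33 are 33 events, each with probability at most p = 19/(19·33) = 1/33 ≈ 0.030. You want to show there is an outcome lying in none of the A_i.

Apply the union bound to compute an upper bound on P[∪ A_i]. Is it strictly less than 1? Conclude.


Union bound: P[∪_{i=1}^{33} A_i] ≤ Σ_i P[A_i] ≤ 33·p = 33·(1/33) = 1.
Numerically: 1 ≈ 1.000.
Is 1 < 1? NO.
Since the bound 1 is ≥ 1, the union bound is uninformative here; it does NOT by itself certify existence.

33·p = 1 ≈ 1.000; existence NOT certified by the union bound.


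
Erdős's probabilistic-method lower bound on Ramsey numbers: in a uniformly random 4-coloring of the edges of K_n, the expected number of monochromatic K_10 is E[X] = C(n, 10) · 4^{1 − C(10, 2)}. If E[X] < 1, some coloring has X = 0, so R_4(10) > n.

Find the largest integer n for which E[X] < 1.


We need C(n, 10) · 4^{1 − 45} < 1, i.e. C(n, 10) < 4^{45 − 1} = 309485009821345068724781056.
Check values of n near the boundary:
  n = 2020: C(2020, 10) = 304832018578739931133653656; 304832018578739931133653656 < 309485009821345068724781056? YES
  n = 2021: C(2021, 10) = 306347841644770462864800616; 306347841644770462864800616 < 309485009821345068724781056? YES
  n = 2022: C(2022, 10) = 307870445231474093395937796; 307870445231474093395937796 < 309485009821345068724781056? YES
  n = 2023: C(2023, 10) = 309399856285778485315440716; 309399856285778485315440716 < 309485009821345068724781056? YES
  n = 2024: C(2024, 10) = 310936101848269937576192656; 310936101848269937576192656 < 309485009821345068724781056? NO
  n = 2025: C(2025, 10) = 312479209053472269772600560; 312479209053472269772600560 < 309485009821345068724781056? NO
The largest n with C(n, 10) < 309485009821345068724781056 is n = 2023 (where E[X] = 77349964071444621328860179/77371252455336267181195264 ≈ 1.000). Hence R_4(10) > 2023, i.e. R_4(10) ≥ 2024.

Largest n = 2023; hence R_4(10) > 2023.


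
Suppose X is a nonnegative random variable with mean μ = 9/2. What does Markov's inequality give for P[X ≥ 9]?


μ = E[X] = 9/2, a = 9.
Markov: P[X ≥ 9] ≤ μ/a = (9/2)/9 = 1/2.
Numerically: ≈ 0.5000.
(Since a = 9 > μ = 4.5000, the bound 1/2 is < 1 and informative.)

P[X ≥ 9] ≤ 1/2 ≈ 0.5000.


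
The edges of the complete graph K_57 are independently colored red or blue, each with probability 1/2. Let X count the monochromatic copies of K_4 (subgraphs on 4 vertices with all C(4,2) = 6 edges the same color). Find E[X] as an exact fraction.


Let X = Σ_S X_S over the C(57, 4) = 395010 subsets S of size 4, where X_S = 1 if the K_4 on S is monochromatic.
For a fixed S, the K_4 on S has C(4, 2) = 6 edges. P[all 6 edges red] = (1/2)^6, and likewise for blue, so P[monochromatic] = 2·(1/2)^6 = 2^{1 − 6} = 1/32.
By linearity of expectation: E[X] = C(57, 4) · 2^{1 − 6} = 395010 · 1/32 = 197505/16.
Numerically: E[X] ≈ 12344.0625.

E[X] = C(57,4)·2^(1−C(4,2)) = 197505/16 ≈ 12344.0625.


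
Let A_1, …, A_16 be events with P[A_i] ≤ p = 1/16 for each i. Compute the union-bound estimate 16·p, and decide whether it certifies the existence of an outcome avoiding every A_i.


Union bound: P[∪_{i=1}^{16} A_i] ≤ Σ_i P[A_i] ≤ 16·p = 16·(1/16) = 1.
Numerically: 1 ≈ 1.000.
Is 1 < 1? NO.
Since the bound 1 is ≥ 1, the union bound is uninformative here; it does NOT by itself certify existence.

16·p = 1 ≈ 1.000; existence NOT certified by the union bound.


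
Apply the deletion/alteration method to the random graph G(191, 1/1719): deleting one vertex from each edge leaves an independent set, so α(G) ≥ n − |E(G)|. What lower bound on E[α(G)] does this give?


E[|E(G)|] = C(191, 2)·p = 18145 · (1/1719) = 95/9.
E[α(G)] ≥ n − E[|E(G)|] = 191 − 95/9 = 1624/9.
Numerically: ≈ 180.444.
(This is only a lower bound; the true E[α(G)] may be larger.)

E[α(G)] ≥ 1624/9 ≈ 180.444.


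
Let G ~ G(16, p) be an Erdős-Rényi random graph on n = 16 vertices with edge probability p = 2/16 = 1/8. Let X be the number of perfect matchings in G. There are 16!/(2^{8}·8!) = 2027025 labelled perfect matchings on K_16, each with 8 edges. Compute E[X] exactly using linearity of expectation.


K_16 has 16!/(2^{8}·8!) = 2027025 labelled perfect matchings.
For each such perfect matching H, let X_H = 1 if all 8 edges of H are present in G. Then P[X_H = 1] = p^{8} = (1/8)^{8} = 1/16777216.
Summing the indicators: E[X] = Σ_H E[X_H] = 2027025 · p^{8} = 2027025 · 1/16777216 = 2027025/16777216.
Numerically: E[X] ≈ 0.1208.

E[X] = 2027025 · (1/8)^{8} = 2027025/16777216 ≈ 0.1208.


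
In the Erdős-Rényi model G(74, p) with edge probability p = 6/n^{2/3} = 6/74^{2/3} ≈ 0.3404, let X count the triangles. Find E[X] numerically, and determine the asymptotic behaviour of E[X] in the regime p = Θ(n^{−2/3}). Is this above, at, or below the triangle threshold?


Number of potential triangles: C(74, 3) = 64824.
Each occurs with probability p³ ≈ (0.3404)³ ≈ 3.944485e-02.
By linearity: E[X] = C(74, 3)·p³ ≈ 64824 · 3.944485e-02 ≈ 2556.9730.
Since α = 2/3 < 1, p = c/n^{2/3} ≫ 1/n is above the triangle threshold p ~ 1/n. Asymptotically E[X] ~ (c³/6)·n^{3(1−α)} = (6³/6)·n^{1} → ∞; triangles are abundant w.h.p.

E[X] ≈ 2556.9730; in regime p = Θ(1/n^{2/3}) E[X] diverges (above the triangle threshold p ~ 1/n).


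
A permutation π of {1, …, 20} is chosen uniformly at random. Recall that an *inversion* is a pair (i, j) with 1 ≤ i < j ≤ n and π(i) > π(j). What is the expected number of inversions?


Write X = Σ X_I over the C(20, 2) = 190 pairs i < j, with X_I the indicator of one inversion.
There are 190 indicators.
For each fixed pair i < j, the values π(i) and π(j) are two distinct elements of {1, …, 20} in uniformly random order; by symmetry P[π(i) > π(j)] = 1/2.
By linearity: E[X] = 190 · (1/2) = C(20, 2) · (1/2) = 190/2 = 95 ≈ 95.0000.

E[X] = 95 = 95.0000.


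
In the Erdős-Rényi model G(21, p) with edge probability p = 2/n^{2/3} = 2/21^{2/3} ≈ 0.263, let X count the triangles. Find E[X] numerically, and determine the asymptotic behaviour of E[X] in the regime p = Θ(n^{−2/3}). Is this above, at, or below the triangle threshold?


Number of potential triangles: C(21, 3) = 1330.
Each occurs with probability p³ ≈ (0.263)³ ≈ 1.81406e-02.
By linearity: E[X] = C(21, 3)·p³ ≈ 1330 · 1.81406e-02 ≈ 24.127.
Since α = 2/3 < 1, p = c/n^{2/3} ≫ 1/n is above the triangle threshold p ~ 1/n. Asymptotically E[X] ~ (c³/6)·n^{3(1−α)} = (2³/6)·n^{1} → ∞; triangles are abundant w.h.p.

E[X] ≈ 24.127; in regime p = Θ(1/n^{2/3}) E[X] diverges (above the triangle threshold p ~ 1/n).


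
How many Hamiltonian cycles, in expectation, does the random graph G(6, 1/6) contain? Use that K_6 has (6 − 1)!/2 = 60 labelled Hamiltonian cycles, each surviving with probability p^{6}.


K_6 has (6 − 1)!/2 = 60 labelled Hamiltonian cycles.
For each such Hamiltonian cycle H, let X_H = 1 if all 6 edges of H are present in G. Then P[X_H = 1] = p^{6} = (1/6)^{6} = 1/46656.
By linearity: E[X] = Σ_H E[X_H] = 60 · p^{6} = 60 · 1/46656 = 5/3888.
Numerically: E[X] ≈ 0.001286.

E[X] = 60 · (1/6)^{6} = 5/3888 ≈ 0.001286.


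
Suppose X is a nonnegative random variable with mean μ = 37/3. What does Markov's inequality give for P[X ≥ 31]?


μ = E[X] = 37/3, a = 31.
Markov: P[X ≥ 31] ≤ μ/a = (37/3)/31 = 37/93.
Numerically: ≈ 0.398.
(Since a = 31 > μ = 12.333, the bound 37/93 is < 1 and informative.)

P[X ≥ 31] ≤ 37/93 ≈ 0.398.


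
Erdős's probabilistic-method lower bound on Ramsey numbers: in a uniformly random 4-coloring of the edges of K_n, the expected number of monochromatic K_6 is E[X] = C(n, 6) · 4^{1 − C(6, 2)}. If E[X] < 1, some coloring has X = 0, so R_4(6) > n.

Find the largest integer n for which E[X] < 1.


We need C(n, 6) · 4^{1 − 15} < 1, i.e. C(n, 6) < 4^{15 − 1} = 268435456.
Check values of n near the boundary:
  n = 76: C(76, 6) = 218618940; 218618940 < 268435456? YES
  n = 77: C(77, 6) = 237093780; 237093780 < 268435456? YES
  n = 78: C(78, 6) = 256851595; 256851595 < 268435456? YES
  n = 79: C(79, 6) = 277962685; 277962685 < 268435456? NO
  n = 80: C(80, 6) = 300500200; 300500200 < 268435456? NO
The largest n with C(n, 6) < 268435456 is n = 78 (where E[X] = 256851595/268435456 ≈ 0.9568). Hence R_4(6) > 78, i.e. R_4(6) ≥ 79.

Largest n = 78; hence R_4(6) > 78.


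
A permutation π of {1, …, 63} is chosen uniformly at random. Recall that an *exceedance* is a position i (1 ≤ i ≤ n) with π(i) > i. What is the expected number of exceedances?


Write X = Σ_{i=1}^{63} X_i, where X_i = 1_{π(i) > i}.
For each fixed i, π(i) is uniform over {1, …, 63} (marginal of a uniform permutation), so P[π(i) > i] = (n − i)/n. Summing: Σ_{i=1}^{63} (n − i)/n = (0 + 1 + … + 62)/63 = 63(63 − 1)/(2·63) = (63 − 1)/2.
Hence E[X] = Σ_{i=1}^{63} (63 − i)/63 = 31 ≈ 31.00000.

E[X] = 31 = 31.00000.


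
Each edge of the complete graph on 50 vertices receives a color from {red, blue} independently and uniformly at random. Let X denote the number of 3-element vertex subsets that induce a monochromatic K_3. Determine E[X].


Let X = Σ_S X_S over the C(50, 3) = 19600 subsets S of size 3, where X_S = 1 if the K_3 on S is monochromatic.
For a fixed S, the K_3 on S has C(3, 2) = 3 edges. P[all 3 edges red] = (1/2)^3, and likewise for blue, so P[monochromatic] = 2·(1/2)^3 = 2^{1 − 3} = 1/4.
By linearity of expectation: E[X] = C(50, 3) · 2^{1 − 3} = 19600 · 1/4 = 4900.
Numerically: E[X] ≈ 4900.000000.

E[X] = C(50,3)·2^(1−C(3,2)) = 4900 ≈ 4900.000000.


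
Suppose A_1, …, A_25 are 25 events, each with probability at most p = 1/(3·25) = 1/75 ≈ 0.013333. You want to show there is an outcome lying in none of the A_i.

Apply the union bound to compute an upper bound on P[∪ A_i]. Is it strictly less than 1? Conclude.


Union bound: P[∪_{i=1}^{25} A_i] ≤ Σ_i P[A_i] ≤ 25·p = 25·(1/75) = 1/3.
Numerically: 1/3 ≈ 0.333333.
Is 1/3 < 1? YES.
Since P[∪ A_i] ≤ 1/3 < 1, the complement has P[∩ A_i^c] ≥ 1 − 1/3 = 2/3 > 0, so some outcome avoids every A_i.

25·p = 1/3 ≈ 0.333333; existence CERTIFIED by the union bound.


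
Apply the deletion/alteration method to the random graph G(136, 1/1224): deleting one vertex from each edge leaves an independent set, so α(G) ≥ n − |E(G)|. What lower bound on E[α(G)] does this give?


E[|E(G)|] = C(136, 2)·p = 9180 · (1/1224) = 15/2.
E[α(G)] ≥ n − E[|E(G)|] = 136 − 15/2 = 257/2.
Numerically: ≈ 128.500.
(This is only a lower bound; the true E[α(G)] may be larger.)

E[α(G)] ≥ 257/2 ≈ 128.500.
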